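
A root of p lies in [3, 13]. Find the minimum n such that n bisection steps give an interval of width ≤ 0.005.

11

Width after n steps is 10/2^n. Need 2^n ≥ 10/0.005 = 2000.
2^10 = 1024 < 2000 ≤ 2^11 = 2048, so n = 11.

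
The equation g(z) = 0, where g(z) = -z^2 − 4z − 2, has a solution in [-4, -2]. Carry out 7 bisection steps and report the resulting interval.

midpoint -3: g = 1 > 0 → [-4, -3]
midpoint -3.5: g = -0.25 < 0 → [-3.5, -3]
midpoint -3.25: g = 0.4375 > 0 → [-3.5, -3.25]
midpoint -3.375: g = 0.1094 > 0 → [-3.5, -3.375]
midpoint -3.4375: g = -0.0664 < 0 → [-3.4375, -3.375]
midpoint -3.40625: g = 0.0225 > 0 → [-3.4375, -3.40625]
midpoint -3.421875: g = -0.0217 < 0 → [-3.421875, -3.40625]

[-3.421875, -3.40625]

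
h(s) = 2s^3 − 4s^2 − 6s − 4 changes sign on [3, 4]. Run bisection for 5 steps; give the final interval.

[3.125, 3.15625]

midpoint 3.5: h = 11.75 > 0 → [3, 3.5]
midpoint 3.25: h = 2.90625 > 0 → [3, 3.25]
midpoint 3.125: h = -0.777344 < 0 → [3.125, 3.25]
midpoint 3.1875: h = 1.0054 > 0 → [3.125, 3.1875]
midpoint 3.15625: h = 0.0994 > 0 → [3.125, 3.15625]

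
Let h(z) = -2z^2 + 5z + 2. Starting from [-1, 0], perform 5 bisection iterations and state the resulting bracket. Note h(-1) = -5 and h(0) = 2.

[-0.375, -0.34375]

z = -0.5 gives h = -1, negative; keep [-0.5, 0]
z = -0.25 gives h = 0.625, positive; keep [-0.5, -0.25]
z = -0.375 gives h = -0.15625, negative; keep [-0.375, -0.25]
z = -0.3125 gives h = 0.2422, positive; keep [-0.375, -0.3125]
z = -0.34375 gives h = 0.0449, positive; keep [-0.375, -0.34375]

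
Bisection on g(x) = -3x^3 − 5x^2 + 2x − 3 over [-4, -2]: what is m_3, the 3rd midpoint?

g(-3) = 27 > 0, so the root lies in [-3, -2]
g(-2.5) = 7.625 > 0, so the root lies in [-2.5, -2]
g(-2.25) = 1.359375 > 0, so the root lies in [-2.25, -2]

-2.25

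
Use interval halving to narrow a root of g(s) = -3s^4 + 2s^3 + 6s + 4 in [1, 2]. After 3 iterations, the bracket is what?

s = 1.5 gives g = 4.5625, positive; keep [1.5, 2]
s = 1.75 gives g = -2.917969, negative; keep [1.5, 1.75]
s = 1.625 gives g = 1.41333, positive; keep [1.625, 1.75]

[1.625, 1.75]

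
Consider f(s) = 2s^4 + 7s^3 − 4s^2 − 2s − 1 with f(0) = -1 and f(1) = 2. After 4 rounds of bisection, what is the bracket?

s = 0.5 gives f = -2, negative; keep [0.5, 1]
s = 0.75 gives f = -1.164062, negative; keep [0.75, 1]
s = 0.875 gives f = 0.049316, positive; keep [0.75, 0.875]
s = 0.8125 gives f = -0.6394, negative; keep [0.8125, 0.875]

[0.8125, 0.875]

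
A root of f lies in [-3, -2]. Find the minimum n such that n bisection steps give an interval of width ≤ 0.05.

Width after n steps is 1/2^n. Need 2^n ≥ 1/0.05 = 20.
2^4 = 16 < 20 ≤ 2^5 = 32, so n = 5.

5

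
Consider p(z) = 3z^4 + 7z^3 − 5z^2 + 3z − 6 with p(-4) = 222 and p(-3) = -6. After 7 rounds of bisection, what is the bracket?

z = -3.5 gives p = 72.3125, positive; keep [-3.5, -3]
z = -3.25 gives p = 25.839844, positive; keep [-3.25, -3]
z = -3.125 gives p = 8.276123, positive; keep [-3.125, -3]
z = -3.0625 gives p = 0.7493, positive; keep [-3.0625, -3]
z = -3.03125 gives p = -2.7198, negative; keep [-3.0625, -3.03125]
z = -3.046875 gives p = -1.0092, negative; keep [-3.0625, -3.046875]
z = -3.0546875 gives p = -0.136, negative; keep [-3.0625, -3.0546875]

[-3.0625, -3.0546875]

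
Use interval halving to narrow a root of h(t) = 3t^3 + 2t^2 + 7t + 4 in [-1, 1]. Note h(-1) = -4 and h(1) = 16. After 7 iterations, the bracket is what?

t = 0 gives h = 4, positive; keep [-1, 0]
t = -0.5 gives h = 0.625, positive; keep [-1, -0.5]
t = -0.75 gives h = -1.390625, negative; keep [-0.75, -0.5]
t = -0.625 gives h = -0.3262, negative; keep [-0.625, -0.5]
t = -0.5625 gives h = 0.1614, positive; keep [-0.625, -0.5625]
t = -0.59375 gives h = -0.0791, negative; keep [-0.59375, -0.5625]
t = -0.578125 gives h = 0.0419, positive; keep [-0.59375, -0.578125]

[-0.59375, -0.578125]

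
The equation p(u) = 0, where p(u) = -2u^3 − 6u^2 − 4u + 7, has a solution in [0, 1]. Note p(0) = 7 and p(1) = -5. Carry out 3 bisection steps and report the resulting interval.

[0.625, 0.75]

midpoint 0.5: p = 3.25 > 0 → [0.5, 1]
midpoint 0.75: p = -0.21875 < 0 → [0.5, 0.75]
midpoint 0.625: p = 1.667969 > 0 → [0.625, 0.75]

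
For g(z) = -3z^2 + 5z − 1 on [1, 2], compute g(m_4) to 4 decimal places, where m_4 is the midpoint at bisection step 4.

-0.0117

midpoint 1.5: g = -0.25 < 0 → [1, 1.5]
midpoint 1.25: g = 0.5625 > 0 → [1.25, 1.5]
midpoint 1.375: g = 0.203125 > 0 → [1.375, 1.5]
midpoint 1.4375: g = -0.0117 < 0 → [1.375, 1.4375]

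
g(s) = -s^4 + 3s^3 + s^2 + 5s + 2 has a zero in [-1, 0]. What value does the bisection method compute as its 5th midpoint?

-0.40625

midpoint -0.5: g = -0.6875 < 0 → [-0.5, 0]
midpoint -0.25: g = 0.761719 > 0 → [-0.5, -0.25]
midpoint -0.375: g = 0.087646 > 0 → [-0.5, -0.375]
midpoint -0.4375: g = -0.284 < 0 → [-0.4375, -0.375]
midpoint -0.40625: g = -0.0946 < 0 → [-0.40625, -0.375]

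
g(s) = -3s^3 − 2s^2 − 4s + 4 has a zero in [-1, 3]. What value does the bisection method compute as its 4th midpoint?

s = 1 gives g = -5, negative; keep [-1, 1]
s = 0 gives g = 4, positive; keep [0, 1]
s = 0.5 gives g = 1.125, positive; keep [0.5, 1]
s = 0.75 gives g = -1.3906, negative; keep [0.5, 0.75]

0.75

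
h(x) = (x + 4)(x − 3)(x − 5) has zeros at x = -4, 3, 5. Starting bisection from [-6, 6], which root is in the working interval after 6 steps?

-4

h(0) = 60 > 0, so the root lies in [-6, 0]
h(-3) = 48 > 0, so the root lies in [-6, -3]
h(-4.5) = -35.625 < 0, so the root lies in [-4.5, -3]
h(-3.75) = 14.7656 > 0, so the root lies in [-4.5, -3.75]
h(-4.125) = -8.127 < 0, so the root lies in [-4.125, -3.75]
h(-3.9375) = 3.8752 > 0, so the root lies in [-4.125, -3.9375]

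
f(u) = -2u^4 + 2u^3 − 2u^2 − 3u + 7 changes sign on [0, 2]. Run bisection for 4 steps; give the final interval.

[1.125, 1.25]

m = 1, f(m) = 2 (+); new bracket [1, 2]
m = 1.5, f(m) = -5.375 (−); new bracket [1, 1.5]
m = 1.25, f(m) = -0.851562 (−); new bracket [1, 1.25]
m = 1.125, f(m) = 0.7378 (+); new bracket [1.125, 1.25]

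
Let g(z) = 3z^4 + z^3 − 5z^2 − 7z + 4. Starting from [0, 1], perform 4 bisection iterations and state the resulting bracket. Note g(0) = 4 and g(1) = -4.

[0.4375, 0.5]

m = 0.5, g(m) = -0.4375 (−); new bracket [0, 0.5]
m = 0.25, g(m) = 1.964844 (+); new bracket [0.25, 0.5]
m = 0.375, g(m) = 0.783936 (+); new bracket [0.375, 0.5]
m = 0.4375, g(m) = 0.1741 (+); new bracket [0.4375, 0.5]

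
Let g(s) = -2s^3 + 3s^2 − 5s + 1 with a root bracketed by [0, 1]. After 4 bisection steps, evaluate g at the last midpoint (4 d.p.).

0.1548

m = 0.5, g(m) = -1 (−); new bracket [0, 0.5]
m = 0.25, g(m) = -0.09375 (−); new bracket [0, 0.25]
m = 0.125, g(m) = 0.417969 (+); new bracket [0.125, 0.25]
m = 0.1875, g(m) = 0.1548 (+); new bracket [0.1875, 0.25]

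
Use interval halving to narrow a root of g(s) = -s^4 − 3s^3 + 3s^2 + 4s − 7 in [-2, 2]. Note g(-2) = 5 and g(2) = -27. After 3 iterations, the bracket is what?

[-2, -1.5]

m = 0, g(m) = -7 (−); new bracket [-2, 0]
m = -1, g(m) = -6 (−); new bracket [-2, -1]
m = -1.5, g(m) = -1.1875 (−); new bracket [-2, -1.5]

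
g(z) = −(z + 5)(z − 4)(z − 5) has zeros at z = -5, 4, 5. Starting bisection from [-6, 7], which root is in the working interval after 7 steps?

z = 0.5 gives g = -86.625, negative; keep [-6, 0.5]
z = -2.75 gives g = -117.703125, negative; keep [-6, -2.75]
z = -4.375 gives g = -49.072266, negative; keep [-6, -4.375]
z = -5.1875 gives g = 17.5496, positive; keep [-5.1875, -4.375]
z = -4.78125 gives g = -18.7888, negative; keep [-5.1875, -4.78125]
z = -4.984375 gives g = -1.4016, negative; keep [-5.1875, -4.984375]
z = -5.0859375 gives g = 7.8753, positive; keep [-5.0859375, -4.984375]

-5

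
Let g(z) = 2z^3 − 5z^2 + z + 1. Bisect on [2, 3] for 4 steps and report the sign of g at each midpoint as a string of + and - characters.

m = 2.5, g(m) = 3.5 (+); new bracket [2, 2.5]
m = 2.25, g(m) = 0.71875 (+); new bracket [2, 2.25]
m = 2.125, g(m) = -0.261719 (−); new bracket [2.125, 2.25]
m = 2.1875, g(m) = 0.1968 (+); new bracket [2.125, 2.1875]

++-+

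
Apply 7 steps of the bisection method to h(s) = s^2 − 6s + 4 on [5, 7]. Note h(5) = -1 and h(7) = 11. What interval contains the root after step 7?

[5.234375, 5.25]

s = 6 gives h = 4, positive; keep [5, 6]
s = 5.5 gives h = 1.25, positive; keep [5, 5.5]
s = 5.25 gives h = 0.0625, positive; keep [5, 5.25]
s = 5.125 gives h = -0.4844, negative; keep [5.125, 5.25]
s = 5.1875 gives h = -0.2148, negative; keep [5.1875, 5.25]
s = 5.21875 gives h = -0.0771, negative; keep [5.21875, 5.25]
s = 5.234375 gives h = -0.0076, negative; keep [5.234375, 5.25]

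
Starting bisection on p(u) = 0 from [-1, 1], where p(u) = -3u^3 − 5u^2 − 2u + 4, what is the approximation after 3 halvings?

0.75

midpoint 0: p = 4 > 0 → [0, 1]
midpoint 0.5: p = 1.375 > 0 → [0.5, 1]
midpoint 0.75: p = -1.578125 < 0 → [0.5, 0.75]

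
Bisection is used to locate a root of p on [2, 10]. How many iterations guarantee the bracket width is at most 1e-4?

Width after n steps is 8/2^n. Need 2^n ≥ 8/1e-4 = 80000.
2^16 = 65536 < 80000 ≤ 2^17 = 131072, so n = 17.

17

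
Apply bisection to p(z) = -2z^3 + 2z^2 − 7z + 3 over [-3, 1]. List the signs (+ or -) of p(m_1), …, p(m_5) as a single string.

++-++

midpoint -1: p = 14 > 0 → [-1, 1]
midpoint 0: p = 3 > 0 → [0, 1]
midpoint 0.5: p = -0.25 < 0 → [0, 0.5]
midpoint 0.25: p = 1.3438 > 0 → [0.25, 0.5]
midpoint 0.375: p = 0.5508 > 0 → [0.375, 0.5]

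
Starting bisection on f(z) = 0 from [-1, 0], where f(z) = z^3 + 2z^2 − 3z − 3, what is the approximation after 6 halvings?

z = -0.5 gives f = -1.125, negative; keep [-1, -0.5]
z = -0.75 gives f = -0.046875, negative; keep [-1, -0.75]
z = -0.875 gives f = 0.486328, positive; keep [-0.875, -0.75]
z = -0.8125 gives f = 0.2214, positive; keep [-0.8125, -0.75]
z = -0.78125 gives f = 0.0876, positive; keep [-0.78125, -0.75]
z = -0.765625 gives f = 0.0204, positive; keep [-0.765625, -0.75]

-0.765625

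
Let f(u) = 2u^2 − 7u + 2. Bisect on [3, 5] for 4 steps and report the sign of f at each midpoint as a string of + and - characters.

u = 4 gives f = 6, positive; keep [3, 4]
u = 3.5 gives f = 2, positive; keep [3, 3.5]
u = 3.25 gives f = 0.375, positive; keep [3, 3.25]
u = 3.125 gives f = -0.3438, negative; keep [3.125, 3.25]

+++-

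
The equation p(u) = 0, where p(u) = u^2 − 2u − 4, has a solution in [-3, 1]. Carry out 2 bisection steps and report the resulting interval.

[-2, -1]

m = -1, p(m) = -1 (−); new bracket [-3, -1]
m = -2, p(m) = 4 (+); new bracket [-2, -1]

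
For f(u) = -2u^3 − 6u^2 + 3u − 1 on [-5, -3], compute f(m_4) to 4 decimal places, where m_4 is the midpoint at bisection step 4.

-2.5820

f(-4) = 19 > 0, so the root lies in [-4, -3]
f(-3.5) = 0.75 > 0, so the root lies in [-3.5, -3]
f(-3.25) = -5.46875 < 0, so the root lies in [-3.5, -3.25]
f(-3.375) = -2.582 < 0, so the root lies in [-3.5, -3.375]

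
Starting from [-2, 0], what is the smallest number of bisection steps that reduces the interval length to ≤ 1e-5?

18

Width after n steps is 2/2^n. Need 2^n ≥ 2/1e-5 = 200000.
2^17 = 131072 < 200000 ≤ 2^18 = 262144, so n = 18.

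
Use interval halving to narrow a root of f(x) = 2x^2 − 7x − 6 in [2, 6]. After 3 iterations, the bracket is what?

m = 4, f(m) = -2 (−); new bracket [4, 6]
m = 5, f(m) = 9 (+); new bracket [4, 5]
m = 4.5, f(m) = 3 (+); new bracket [4, 4.5]

[4, 4.5]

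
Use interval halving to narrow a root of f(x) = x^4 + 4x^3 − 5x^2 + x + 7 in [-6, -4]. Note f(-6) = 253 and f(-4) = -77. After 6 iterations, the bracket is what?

[-5, -4.96875]

f(-5) = 2 > 0, so the root lies in [-5, -4]
f(-4.5) = -53.1875 < 0, so the root lies in [-5, -4.5]
f(-4.75) = -30.183594 < 0, so the root lies in [-5, -4.75]
f(-4.875) = -15.3279 < 0, so the root lies in [-5, -4.875]
f(-4.9375) = -6.9844 < 0, so the root lies in [-5, -4.9375]
f(-4.96875) = -2.5737 < 0, so the root lies in [-5, -4.96875]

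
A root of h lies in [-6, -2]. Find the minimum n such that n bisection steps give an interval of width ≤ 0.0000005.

23

Width after n steps is 4/2^n. Need 2^n ≥ 4/0.0000005 = 8000000.
2^22 = 4194304 < 8000000 ≤ 2^23 = 8388608, so n = 23.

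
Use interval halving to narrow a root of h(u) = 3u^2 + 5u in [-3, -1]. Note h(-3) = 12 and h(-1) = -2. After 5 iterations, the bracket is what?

m = -2, h(m) = 2 (+); new bracket [-2, -1]
m = -1.5, h(m) = -0.75 (−); new bracket [-2, -1.5]
m = -1.75, h(m) = 0.4375 (+); new bracket [-1.75, -1.5]
m = -1.625, h(m) = -0.2031 (−); new bracket [-1.75, -1.625]
m = -1.6875, h(m) = 0.1055 (+); new bracket [-1.6875, -1.625]

[-1.6875, -1.625]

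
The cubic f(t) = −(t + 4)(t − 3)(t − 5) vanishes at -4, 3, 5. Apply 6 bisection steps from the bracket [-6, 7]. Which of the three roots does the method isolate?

-4

midpoint 0.5: f = -50.625 < 0 → [-6, 0.5]
midpoint -2.75: f = -55.703125 < 0 → [-6, -2.75]
midpoint -4.375: f = 25.927734 > 0 → [-4.375, -2.75]
midpoint -3.5625: f = -24.5837 < 0 → [-4.375, -3.5625]
midpoint -3.96875: f = -1.9532 < 0 → [-4.375, -3.96875]
midpoint -4.171875: f = 11.3059 > 0 → [-4.171875, -3.96875]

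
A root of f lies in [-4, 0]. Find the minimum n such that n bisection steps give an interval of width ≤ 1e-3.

12

Width after n steps is 4/2^n. Need 2^n ≥ 4/1e-3 = 4000.
2^11 = 2048 < 4000 ≤ 2^12 = 4096, so n = 12.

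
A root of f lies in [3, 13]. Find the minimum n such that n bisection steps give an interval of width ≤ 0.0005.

Width after n steps is 10/2^n. Need 2^n ≥ 10/0.0005 = 20000.
2^14 = 16384 < 20000 ≤ 2^15 = 32768, so n = 15.

15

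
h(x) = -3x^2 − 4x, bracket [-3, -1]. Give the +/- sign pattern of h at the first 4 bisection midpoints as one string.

h(-2) = -4 < 0, so the root lies in [-2, -1]
h(-1.5) = -0.75 < 0, so the root lies in [-1.5, -1]
h(-1.25) = 0.3125 > 0, so the root lies in [-1.5, -1.25]
h(-1.375) = -0.1719 < 0, so the root lies in [-1.375, -1.25]

--+-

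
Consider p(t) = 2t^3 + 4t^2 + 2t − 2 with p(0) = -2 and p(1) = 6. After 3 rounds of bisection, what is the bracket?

[0.375, 0.5]

midpoint 0.5: p = 0.25 > 0 → [0, 0.5]
midpoint 0.25: p = -1.21875 < 0 → [0.25, 0.5]
midpoint 0.375: p = -0.582031 < 0 → [0.375, 0.5]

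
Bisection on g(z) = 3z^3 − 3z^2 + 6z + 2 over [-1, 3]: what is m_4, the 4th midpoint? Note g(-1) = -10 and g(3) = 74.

-0.25

z = 1 gives g = 8, positive; keep [-1, 1]
z = 0 gives g = 2, positive; keep [-1, 0]
z = -0.5 gives g = -2.125, negative; keep [-0.5, 0]
z = -0.25 gives g = 0.2656, positive; keep [-0.5, -0.25]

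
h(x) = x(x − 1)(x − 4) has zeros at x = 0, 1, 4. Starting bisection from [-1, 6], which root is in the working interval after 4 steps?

4

m = 2.5, h(m) = -5.625 (−); new bracket [2.5, 6]
m = 4.25, h(m) = 3.453125 (+); new bracket [2.5, 4.25]
m = 3.375, h(m) = -5.009766 (−); new bracket [3.375, 4.25]
m = 3.8125, h(m) = -2.0105 (−); new bracket [3.8125, 4.25]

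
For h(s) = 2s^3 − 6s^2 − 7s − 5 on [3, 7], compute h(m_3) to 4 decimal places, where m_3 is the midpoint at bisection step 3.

s = 5 gives h = 60, positive; keep [3, 5]
s = 4 gives h = -1, negative; keep [4, 5]
s = 4.5 gives h = 24.25, positive; keep [4, 4.5]

24.2500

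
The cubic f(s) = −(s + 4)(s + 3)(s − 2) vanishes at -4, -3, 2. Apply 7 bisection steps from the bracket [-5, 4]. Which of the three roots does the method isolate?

m = -0.5, f(m) = 21.875 (+); new bracket [-0.5, 4]
m = 1.75, f(m) = 6.828125 (+); new bracket [1.75, 4]
m = 2.875, f(m) = -35.341797 (−); new bracket [1.75, 2.875]
m = 2.3125, f(m) = -10.4797 (−); new bracket [1.75, 2.3125]
m = 2.03125, f(m) = -0.9483 (−); new bracket [1.75, 2.03125]
m = 1.890625, f(m) = 3.151 (+); new bracket [1.890625, 2.03125]
m = 1.9609375, f(m) = 1.1551 (+); new bracket [1.9609375, 2.03125]

2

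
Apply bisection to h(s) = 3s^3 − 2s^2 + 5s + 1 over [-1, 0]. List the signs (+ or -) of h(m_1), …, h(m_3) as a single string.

--+

m = -0.5, h(m) = -2.375 (−); new bracket [-0.5, 0]
m = -0.25, h(m) = -0.421875 (−); new bracket [-0.25, 0]
m = -0.125, h(m) = 0.337891 (+); new bracket [-0.25, -0.125]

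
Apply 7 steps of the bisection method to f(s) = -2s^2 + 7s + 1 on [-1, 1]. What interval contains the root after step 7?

[-0.140625, -0.125]

midpoint 0: f = 1 > 0 → [-1, 0]
midpoint -0.5: f = -3 < 0 → [-0.5, 0]
midpoint -0.25: f = -0.875 < 0 → [-0.25, 0]
midpoint -0.125: f = 0.0938 > 0 → [-0.25, -0.125]
midpoint -0.1875: f = -0.3828 < 0 → [-0.1875, -0.125]
midpoint -0.15625: f = -0.1426 < 0 → [-0.15625, -0.125]
midpoint -0.140625: f = -0.0239 < 0 → [-0.140625, -0.125]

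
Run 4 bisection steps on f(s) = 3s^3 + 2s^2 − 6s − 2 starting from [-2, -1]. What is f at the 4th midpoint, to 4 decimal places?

midpoint -1.5: f = 1.375 > 0 → [-2, -1.5]
midpoint -1.75: f = -1.453125 < 0 → [-1.75, -1.5]
midpoint -1.625: f = 0.158203 > 0 → [-1.75, -1.625]
midpoint -1.6875: f = -0.5959 < 0 → [-1.6875, -1.625]

-0.5959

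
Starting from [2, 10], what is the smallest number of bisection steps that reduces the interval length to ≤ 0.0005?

Width after n steps is 8/2^n. Need 2^n ≥ 8/0.0005 = 16000.
2^13 = 8192 < 16000 ≤ 2^14 = 16384, so n = 14.

14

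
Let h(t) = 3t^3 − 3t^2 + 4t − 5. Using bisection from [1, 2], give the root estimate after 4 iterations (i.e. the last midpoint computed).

1.1875

h(1.5) = 4.375 > 0, so the root lies in [1, 1.5]
h(1.25) = 1.171875 > 0, so the root lies in [1, 1.25]
h(1.125) = -0.025391 < 0, so the root lies in [1.125, 1.25]
h(1.1875) = 0.5432 > 0, so the root lies in [1.125, 1.1875]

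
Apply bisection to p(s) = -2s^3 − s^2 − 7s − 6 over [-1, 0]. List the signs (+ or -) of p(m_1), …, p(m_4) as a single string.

--++

midpoint -0.5: p = -2.5 < 0 → [-1, -0.5]
midpoint -0.75: p = -0.46875 < 0 → [-1, -0.75]
midpoint -0.875: p = 0.699219 > 0 → [-0.875, -0.75]
midpoint -0.8125: p = 0.1001 > 0 → [-0.8125, -0.75]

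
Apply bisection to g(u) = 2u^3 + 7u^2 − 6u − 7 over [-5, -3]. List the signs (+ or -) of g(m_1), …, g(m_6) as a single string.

+-----

m = -4, g(m) = 1 (+); new bracket [-5, -4]
m = -4.5, g(m) = -20.5 (−); new bracket [-4.5, -4]
m = -4.25, g(m) = -8.59375 (−); new bracket [-4.25, -4]
m = -4.125, g(m) = -3.5195 (−); new bracket [-4.125, -4]
m = -4.0625, g(m) = -1.1919 (−); new bracket [-4.0625, -4]
m = -4.03125, g(m) = -0.0792 (−); new bracket [-4.03125, -4]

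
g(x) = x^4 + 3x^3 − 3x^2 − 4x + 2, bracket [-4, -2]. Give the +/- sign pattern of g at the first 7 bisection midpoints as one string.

-+----+

x = -3 gives g = -13, negative; keep [-4, -3]
x = -3.5 gives g = 0.6875, positive; keep [-3.5, -3]
x = -3.25 gives g = -8.105469, negative; keep [-3.5, -3.25]
x = -3.375 gives g = -4.2556, negative; keep [-3.5, -3.375]
x = -3.4375 gives g = -1.9285, negative; keep [-3.5, -3.4375]
x = -3.46875 gives g = -0.6576, negative; keep [-3.5, -3.46875]
x = -3.484375 gives g = 0.0056, positive; keep [-3.484375, -3.46875]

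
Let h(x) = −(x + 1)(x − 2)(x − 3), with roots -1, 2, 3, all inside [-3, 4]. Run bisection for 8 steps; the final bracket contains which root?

-1

m = 0.5, h(m) = -5.625 (−); new bracket [-3, 0.5]
m = -1.25, h(m) = 3.453125 (+); new bracket [-1.25, 0.5]
m = -0.375, h(m) = -5.009766 (−); new bracket [-1.25, -0.375]
m = -0.8125, h(m) = -2.0105 (−); new bracket [-1.25, -0.8125]
m = -1.03125, h(m) = 0.3819 (+); new bracket [-1.03125, -0.8125]
m = -0.921875, h(m) = -0.8953 (−); new bracket [-1.03125, -0.921875]
m = -0.9765625, h(m) = -0.2774 (−); new bracket [-1.03125, -0.9765625]
m = -1.00390625, h(m) = 0.047 (+); new bracket [-1.00390625, -0.9765625]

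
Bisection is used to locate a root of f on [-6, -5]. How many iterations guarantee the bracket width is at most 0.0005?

11

Width after n steps is 1/2^n. Need 2^n ≥ 1/0.0005 = 2000.
2^10 = 1024 < 2000 ≤ 2^11 = 2048, so n = 11.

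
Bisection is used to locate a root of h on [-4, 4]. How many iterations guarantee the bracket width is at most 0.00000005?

28

Width after n steps is 8/2^n. Need 2^n ≥ 8/0.00000005 = 160000000.
2^27 = 134217728 < 160000000 ≤ 2^28 = 268435456, so n = 28.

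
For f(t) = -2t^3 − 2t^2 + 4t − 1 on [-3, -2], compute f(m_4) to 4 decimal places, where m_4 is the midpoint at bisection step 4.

-0.2104

f(-2.5) = 7.75 > 0, so the root lies in [-2.5, -2]
f(-2.25) = 2.65625 > 0, so the root lies in [-2.25, -2]
f(-2.125) = 0.660156 > 0, so the root lies in [-2.125, -2]
f(-2.0625) = -0.2104 < 0, so the root lies in [-2.125, -2.0625]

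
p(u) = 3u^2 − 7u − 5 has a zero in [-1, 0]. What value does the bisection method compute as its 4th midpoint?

-0.5625

u = -0.5 gives p = -0.75, negative; keep [-1, -0.5]
u = -0.75 gives p = 1.9375, positive; keep [-0.75, -0.5]
u = -0.625 gives p = 0.546875, positive; keep [-0.625, -0.5]
u = -0.5625 gives p = -0.1133, negative; keep [-0.625, -0.5625]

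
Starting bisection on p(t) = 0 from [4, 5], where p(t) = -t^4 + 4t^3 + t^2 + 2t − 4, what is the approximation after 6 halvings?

4.296875

midpoint 4.5: p = -20.3125 < 0 → [4, 4.5]
midpoint 4.25: p = 3.371094 > 0 → [4.25, 4.5]
midpoint 4.375: p = -7.511963 < 0 → [4.25, 4.375]
midpoint 4.3125: p = -1.8406 < 0 → [4.25, 4.3125]
midpoint 4.28125: p = 0.8215 > 0 → [4.28125, 4.3125]
midpoint 4.296875: p = -0.4953 < 0 → [4.28125, 4.296875]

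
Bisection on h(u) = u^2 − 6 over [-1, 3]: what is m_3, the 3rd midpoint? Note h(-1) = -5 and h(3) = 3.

u = 1 gives h = -5, negative; keep [1, 3]
u = 2 gives h = -2, negative; keep [2, 3]
u = 2.5 gives h = 0.25, positive; keep [2, 2.5]

2.5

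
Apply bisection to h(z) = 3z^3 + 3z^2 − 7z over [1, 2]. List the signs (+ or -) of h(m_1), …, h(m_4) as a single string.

midpoint 1.5: h = 6.375 > 0 → [1, 1.5]
midpoint 1.25: h = 1.796875 > 0 → [1, 1.25]
midpoint 1.125: h = 0.193359 > 0 → [1, 1.125]
midpoint 1.0625: h = -0.4524 < 0 → [1.0625, 1.125]

+++-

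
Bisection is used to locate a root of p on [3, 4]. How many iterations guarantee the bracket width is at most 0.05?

5

Width after n steps is 1/2^n. Need 2^n ≥ 1/0.05 = 20.
2^4 = 16 < 20 ≤ 2^5 = 32, so n = 5.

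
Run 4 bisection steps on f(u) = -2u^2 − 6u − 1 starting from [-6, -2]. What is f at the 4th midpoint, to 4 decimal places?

u = -4 gives f = -9, negative; keep [-4, -2]
u = -3 gives f = -1, negative; keep [-3, -2]
u = -2.5 gives f = 1.5, positive; keep [-3, -2.5]
u = -2.75 gives f = 0.375, positive; keep [-3, -2.75]

0.3750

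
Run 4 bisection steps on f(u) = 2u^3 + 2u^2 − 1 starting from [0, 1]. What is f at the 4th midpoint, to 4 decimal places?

m = 0.5, f(m) = -0.25 (−); new bracket [0.5, 1]
m = 0.75, f(m) = 0.96875 (+); new bracket [0.5, 0.75]
m = 0.625, f(m) = 0.269531 (+); new bracket [0.5, 0.625]
m = 0.5625, f(m) = -0.0112 (−); new bracket [0.5625, 0.625]

-0.0112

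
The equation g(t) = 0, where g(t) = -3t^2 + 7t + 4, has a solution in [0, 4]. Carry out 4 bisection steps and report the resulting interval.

[2.75, 3]

g(2) = 6 > 0, so the root lies in [2, 4]
g(3) = -2 < 0, so the root lies in [2, 3]
g(2.5) = 2.75 > 0, so the root lies in [2.5, 3]
g(2.75) = 0.5625 > 0, so the root lies in [2.75, 3]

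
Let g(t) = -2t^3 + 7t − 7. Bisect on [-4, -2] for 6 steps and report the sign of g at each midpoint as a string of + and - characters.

+++---

m = -3, g(m) = 26 (+); new bracket [-3, -2]
m = -2.5, g(m) = 6.75 (+); new bracket [-2.5, -2]
m = -2.25, g(m) = 0.03125 (+); new bracket [-2.25, -2]
m = -2.125, g(m) = -2.6836 (−); new bracket [-2.25, -2.125]
m = -2.1875, g(m) = -1.3774 (−); new bracket [-2.25, -2.1875]
m = -2.21875, g(m) = -0.6861 (−); new bracket [-2.25, -2.21875]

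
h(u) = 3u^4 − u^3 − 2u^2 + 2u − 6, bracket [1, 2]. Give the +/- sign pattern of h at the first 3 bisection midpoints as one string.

+-+

midpoint 1.5: h = 4.3125 > 0 → [1, 1.5]
midpoint 1.25: h = -1.253906 < 0 → [1.25, 1.5]
midpoint 1.375: h = 1.092529 > 0 → [1.25, 1.375]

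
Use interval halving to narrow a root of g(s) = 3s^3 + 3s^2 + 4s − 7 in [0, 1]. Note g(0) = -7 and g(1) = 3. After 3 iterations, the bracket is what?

[0.75, 0.875]

g(0.5) = -3.875 < 0, so the root lies in [0.5, 1]
g(0.75) = -1.046875 < 0, so the root lies in [0.75, 1]
g(0.875) = 0.806641 > 0, so the root lies in [0.75, 0.875]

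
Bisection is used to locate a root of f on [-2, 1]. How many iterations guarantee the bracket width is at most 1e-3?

Width after n steps is 3/2^n. Need 2^n ≥ 3/1e-3 = 3000.
2^11 = 2048 < 3000 ≤ 2^12 = 4096, so n = 12.

12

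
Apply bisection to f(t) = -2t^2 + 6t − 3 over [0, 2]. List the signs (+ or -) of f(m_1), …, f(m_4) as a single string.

midpoint 1: f = 1 > 0 → [0, 1]
midpoint 0.5: f = -0.5 < 0 → [0.5, 1]
midpoint 0.75: f = 0.375 > 0 → [0.5, 0.75]
midpoint 0.625: f = -0.0312 < 0 → [0.625, 0.75]

+-+-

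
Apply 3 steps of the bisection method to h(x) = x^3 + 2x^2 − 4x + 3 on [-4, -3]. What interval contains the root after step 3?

m = -3.5, h(m) = -1.375 (−); new bracket [-3.5, -3]
m = -3.25, h(m) = 2.796875 (+); new bracket [-3.5, -3.25]
m = -3.375, h(m) = 0.837891 (+); new bracket [-3.5, -3.375]

[-3.5, -3.375]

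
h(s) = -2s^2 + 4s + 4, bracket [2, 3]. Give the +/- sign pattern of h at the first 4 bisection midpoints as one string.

s = 2.5 gives h = 1.5, positive; keep [2.5, 3]
s = 2.75 gives h = -0.125, negative; keep [2.5, 2.75]
s = 2.625 gives h = 0.71875, positive; keep [2.625, 2.75]
s = 2.6875 gives h = 0.3047, positive; keep [2.6875, 2.75]

+-++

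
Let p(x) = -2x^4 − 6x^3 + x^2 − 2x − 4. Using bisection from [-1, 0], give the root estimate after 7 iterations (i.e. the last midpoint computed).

-0.7578125

midpoint -0.5: p = -2.125 < 0 → [-1, -0.5]
midpoint -0.75: p = -0.039062 < 0 → [-1, -0.75]
midpoint -0.875: p = 1.362793 > 0 → [-0.875, -0.75]
midpoint -0.8125: p = 0.6318 > 0 → [-0.8125, -0.75]
midpoint -0.78125: p = 0.2888 > 0 → [-0.78125, -0.75]
midpoint -0.765625: p = 0.123 > 0 → [-0.765625, -0.75]
midpoint -0.7578125: p = 0.0415 > 0 → [-0.7578125, -0.75]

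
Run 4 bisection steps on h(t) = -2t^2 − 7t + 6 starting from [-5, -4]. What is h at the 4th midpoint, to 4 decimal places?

0.2422

m = -4.5, h(m) = -3 (−); new bracket [-4.5, -4]
m = -4.25, h(m) = -0.375 (−); new bracket [-4.25, -4]
m = -4.125, h(m) = 0.84375 (+); new bracket [-4.25, -4.125]
m = -4.1875, h(m) = 0.2422 (+); new bracket [-4.25, -4.1875]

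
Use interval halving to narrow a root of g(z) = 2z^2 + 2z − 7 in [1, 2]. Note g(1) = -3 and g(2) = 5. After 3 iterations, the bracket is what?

[1.375, 1.5]

midpoint 1.5: g = 0.5 > 0 → [1, 1.5]
midpoint 1.25: g = -1.375 < 0 → [1.25, 1.5]
midpoint 1.375: g = -0.46875 < 0 → [1.375, 1.5]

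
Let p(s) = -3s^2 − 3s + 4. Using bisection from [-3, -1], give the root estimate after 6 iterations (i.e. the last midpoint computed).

-1.78125

s = -2 gives p = -2, negative; keep [-2, -1]
s = -1.5 gives p = 1.75, positive; keep [-2, -1.5]
s = -1.75 gives p = 0.0625, positive; keep [-2, -1.75]
s = -1.875 gives p = -0.9219, negative; keep [-1.875, -1.75]
s = -1.8125 gives p = -0.418, negative; keep [-1.8125, -1.75]
s = -1.78125 gives p = -0.1748, negative; keep [-1.78125, -1.75]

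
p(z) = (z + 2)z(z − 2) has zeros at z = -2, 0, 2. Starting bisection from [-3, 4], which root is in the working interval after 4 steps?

m = 0.5, p(m) = -1.875 (−); new bracket [0.5, 4]
m = 2.25, p(m) = 2.390625 (+); new bracket [0.5, 2.25]
m = 1.375, p(m) = -2.900391 (−); new bracket [1.375, 2.25]
m = 1.8125, p(m) = -1.2957 (−); new bracket [1.8125, 2.25]

2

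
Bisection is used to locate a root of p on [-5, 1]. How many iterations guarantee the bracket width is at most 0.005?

Width after n steps is 6/2^n. Need 2^n ≥ 6/0.005 = 1200.
2^10 = 1024 < 1200 ≤ 2^11 = 2048, so n = 11.

11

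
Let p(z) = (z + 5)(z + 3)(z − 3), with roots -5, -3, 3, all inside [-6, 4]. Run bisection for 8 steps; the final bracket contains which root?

3

midpoint -1: p = -32 < 0 → [-1, 4]
midpoint 1.5: p = -43.875 < 0 → [1.5, 4]
midpoint 2.75: p = -11.140625 < 0 → [2.75, 4]
midpoint 3.375: p = 20.0215 > 0 → [2.75, 3.375]
midpoint 3.0625: p = 3.0549 > 0 → [2.75, 3.0625]
midpoint 2.90625: p = -4.3778 < 0 → [2.90625, 3.0625]
midpoint 2.984375: p = -0.7466 < 0 → [2.984375, 3.0625]
midpoint 3.0234375: p = 1.1327 > 0 → [2.984375, 3.0234375]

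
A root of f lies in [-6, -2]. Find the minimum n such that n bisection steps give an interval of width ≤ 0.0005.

Width after n steps is 4/2^n. Need 2^n ≥ 4/0.0005 = 8000.
2^12 = 4096 < 8000 ≤ 2^13 = 8192, so n = 13.

13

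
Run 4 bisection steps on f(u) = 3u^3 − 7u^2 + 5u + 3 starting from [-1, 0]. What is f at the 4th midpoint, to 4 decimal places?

0.6624

m = -0.5, f(m) = -1.625 (−); new bracket [-0.5, 0]
m = -0.25, f(m) = 1.265625 (+); new bracket [-0.5, -0.25]
m = -0.375, f(m) = -0.017578 (−); new bracket [-0.375, -0.25]
m = -0.3125, f(m) = 0.6624 (+); new bracket [-0.375, -0.3125]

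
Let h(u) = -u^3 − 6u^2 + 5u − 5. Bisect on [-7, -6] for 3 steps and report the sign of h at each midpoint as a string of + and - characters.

h(-6.5) = -16.375 < 0, so the root lies in [-7, -6.5]
h(-6.75) = -4.578125 < 0, so the root lies in [-7, -6.75]
h(-6.875) = 1.982422 > 0, so the root lies in [-6.875, -6.75]

--+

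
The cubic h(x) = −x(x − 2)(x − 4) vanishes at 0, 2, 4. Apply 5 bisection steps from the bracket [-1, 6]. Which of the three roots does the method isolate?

4

x = 2.5 gives h = 1.875, positive; keep [2.5, 6]
x = 4.25 gives h = -2.390625, negative; keep [2.5, 4.25]
x = 3.375 gives h = 2.900391, positive; keep [3.375, 4.25]
x = 3.8125 gives h = 1.2957, positive; keep [3.8125, 4.25]
x = 4.03125 gives h = -0.2559, negative; keep [3.8125, 4.03125]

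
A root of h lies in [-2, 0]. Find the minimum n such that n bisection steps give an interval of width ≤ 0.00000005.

Width after n steps is 2/2^n. Need 2^n ≥ 2/0.00000005 = 40000000.
2^25 = 33554432 < 40000000 ≤ 2^26 = 67108864, so n = 26.

26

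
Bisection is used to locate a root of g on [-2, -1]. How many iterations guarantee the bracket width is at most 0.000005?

Width after n steps is 1/2^n. Need 2^n ≥ 1/0.000005 = 200000.
2^17 = 131072 < 200000 ≤ 2^18 = 262144, so n = 18.

18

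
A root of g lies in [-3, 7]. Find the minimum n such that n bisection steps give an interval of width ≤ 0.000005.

21

Width after n steps is 10/2^n. Need 2^n ≥ 10/0.000005 = 2000000.
2^20 = 1048576 < 2000000 ≤ 2^21 = 2097152, so n = 21.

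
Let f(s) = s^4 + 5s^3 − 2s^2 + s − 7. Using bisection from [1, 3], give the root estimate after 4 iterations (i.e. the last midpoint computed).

m = 2, f(m) = 43 (+); new bracket [1, 2]
m = 1.5, f(m) = 11.9375 (+); new bracket [1, 1.5]
m = 1.25, f(m) = 3.332031 (+); new bracket [1, 1.25]
m = 1.125, f(m) = 0.3147 (+); new bracket [1, 1.125]

1.125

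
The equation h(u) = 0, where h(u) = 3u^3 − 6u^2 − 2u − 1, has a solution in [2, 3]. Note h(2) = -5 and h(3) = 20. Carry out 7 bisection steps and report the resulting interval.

[2.34375, 2.3515625]

m = 2.5, h(m) = 3.375 (+); new bracket [2, 2.5]
m = 2.25, h(m) = -1.703125 (−); new bracket [2.25, 2.5]
m = 2.375, h(m) = 0.595703 (+); new bracket [2.25, 2.375]
m = 2.3125, h(m) = -0.6116 (−); new bracket [2.3125, 2.375]
m = 2.34375, h(m) = -0.0227 (−); new bracket [2.34375, 2.375]
m = 2.359375, h(m) = 0.2828 (+); new bracket [2.34375, 2.359375]
m = 2.3515625, h(m) = 0.1291 (+); new bracket [2.34375, 2.3515625]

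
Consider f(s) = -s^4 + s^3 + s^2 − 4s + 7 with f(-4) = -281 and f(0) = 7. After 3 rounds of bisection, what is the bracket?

s = -2 gives f = -5, negative; keep [-2, 0]
s = -1 gives f = 10, positive; keep [-2, -1]
s = -1.5 gives f = 6.8125, positive; keep [-2, -1.5]

[-2, -1.5]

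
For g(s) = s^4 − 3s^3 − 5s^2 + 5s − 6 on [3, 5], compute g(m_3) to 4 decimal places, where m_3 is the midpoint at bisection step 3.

20.8945

g(4) = -2 < 0, so the root lies in [4, 5]
g(4.5) = 51.9375 > 0, so the root lies in [4, 4.5]
g(4.25) = 20.894531 > 0, so the root lies in [4, 4.25]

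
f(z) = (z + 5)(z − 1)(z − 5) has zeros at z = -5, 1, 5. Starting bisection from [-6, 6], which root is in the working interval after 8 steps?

z = 0 gives f = 25, positive; keep [-6, 0]
z = -3 gives f = 64, positive; keep [-6, -3]
z = -4.5 gives f = 26.125, positive; keep [-6, -4.5]
z = -5.25 gives f = -16.0156, negative; keep [-5.25, -4.5]
z = -4.875 gives f = 7.252, positive; keep [-5.25, -4.875]
z = -5.0625 gives f = -3.8127, negative; keep [-5.0625, -4.875]
z = -4.96875 gives f = 1.8594, positive; keep [-5.0625, -4.96875]
z = -5.015625 gives f = -0.9414, negative; keep [-5.015625, -4.96875]

-5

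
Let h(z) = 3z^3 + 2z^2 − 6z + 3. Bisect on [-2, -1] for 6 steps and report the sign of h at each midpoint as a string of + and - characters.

++++--

h(-1.5) = 6.375 > 0, so the root lies in [-2, -1.5]
h(-1.75) = 3.546875 > 0, so the root lies in [-2, -1.75]
h(-1.875) = 1.505859 > 0, so the root lies in [-2, -1.875]
h(-1.9375) = 0.3132 > 0, so the root lies in [-2, -1.9375]
h(-1.96875) = -0.328 < 0, so the root lies in [-1.96875, -1.9375]
h(-1.953125) = -0.0036 < 0, so the root lies in [-1.953125, -1.9375]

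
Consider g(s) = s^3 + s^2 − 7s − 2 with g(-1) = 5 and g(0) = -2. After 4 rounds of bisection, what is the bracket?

[-0.3125, -0.25]

midpoint -0.5: g = 1.625 > 0 → [-0.5, 0]
midpoint -0.25: g = -0.203125 < 0 → [-0.5, -0.25]
midpoint -0.375: g = 0.712891 > 0 → [-0.375, -0.25]
midpoint -0.3125: g = 0.2546 > 0 → [-0.3125, -0.25]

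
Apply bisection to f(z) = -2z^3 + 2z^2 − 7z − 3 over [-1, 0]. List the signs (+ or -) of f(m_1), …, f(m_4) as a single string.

m = -0.5, f(m) = 1.25 (+); new bracket [-0.5, 0]
m = -0.25, f(m) = -1.09375 (−); new bracket [-0.5, -0.25]
m = -0.375, f(m) = 0.011719 (+); new bracket [-0.375, -0.25]
m = -0.3125, f(m) = -0.5562 (−); new bracket [-0.375, -0.3125]

+-+-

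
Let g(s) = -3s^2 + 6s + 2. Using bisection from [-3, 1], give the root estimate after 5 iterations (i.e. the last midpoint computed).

midpoint -1: g = -7 < 0 → [-1, 1]
midpoint 0: g = 2 > 0 → [-1, 0]
midpoint -0.5: g = -1.75 < 0 → [-0.5, 0]
midpoint -0.25: g = 0.3125 > 0 → [-0.5, -0.25]
midpoint -0.375: g = -0.6719 < 0 → [-0.375, -0.25]

-0.375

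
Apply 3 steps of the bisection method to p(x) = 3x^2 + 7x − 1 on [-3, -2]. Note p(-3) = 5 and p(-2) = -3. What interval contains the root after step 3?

[-2.5, -2.375]

x = -2.5 gives p = 0.25, positive; keep [-2.5, -2]
x = -2.25 gives p = -1.5625, negative; keep [-2.5, -2.25]
x = -2.375 gives p = -0.703125, negative; keep [-2.5, -2.375]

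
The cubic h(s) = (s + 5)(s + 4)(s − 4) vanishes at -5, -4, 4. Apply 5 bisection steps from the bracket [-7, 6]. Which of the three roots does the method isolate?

4

h(-0.5) = -70.875 < 0, so the root lies in [-0.5, 6]
h(2.75) = -65.390625 < 0, so the root lies in [2.75, 6]
h(4.375) = 29.443359 > 0, so the root lies in [2.75, 4.375]
h(3.5625) = -28.3298 < 0, so the root lies in [3.5625, 4.375]
h(3.96875) = -2.2334 < 0, so the root lies in [3.96875, 4.375]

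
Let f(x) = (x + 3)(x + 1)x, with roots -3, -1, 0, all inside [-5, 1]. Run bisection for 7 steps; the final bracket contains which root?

-3

m = -2, f(m) = 2 (+); new bracket [-5, -2]
m = -3.5, f(m) = -4.375 (−); new bracket [-3.5, -2]
m = -2.75, f(m) = 1.203125 (+); new bracket [-3.5, -2.75]
m = -3.125, f(m) = -0.8301 (−); new bracket [-3.125, -2.75]
m = -2.9375, f(m) = 0.3557 (+); new bracket [-3.125, -2.9375]
m = -3.03125, f(m) = -0.1924 (−); new bracket [-3.03125, -2.9375]
m = -2.984375, f(m) = 0.0925 (+); new bracket [-3.03125, -2.984375]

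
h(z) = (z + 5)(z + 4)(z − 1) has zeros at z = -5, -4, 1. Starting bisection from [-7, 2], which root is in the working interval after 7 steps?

h(-2.5) = -13.125 < 0, so the root lies in [-2.5, 2]
h(-0.25) = -22.265625 < 0, so the root lies in [-0.25, 2]
h(0.875) = -3.580078 < 0, so the root lies in [0.875, 2]
h(1.4375) = 15.3142 > 0, so the root lies in [0.875, 1.4375]
h(1.15625) = 4.9599 > 0, so the root lies in [0.875, 1.15625]
h(1.015625) = 0.4714 > 0, so the root lies in [0.875, 1.015625]
h(0.9453125) = -1.6079 < 0, so the root lies in [0.9453125, 1.015625]

1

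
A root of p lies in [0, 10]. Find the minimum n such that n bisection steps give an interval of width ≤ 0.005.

Width after n steps is 10/2^n. Need 2^n ≥ 10/0.005 = 2000.
2^10 = 1024 < 2000 ≤ 2^11 = 2048, so n = 11.

11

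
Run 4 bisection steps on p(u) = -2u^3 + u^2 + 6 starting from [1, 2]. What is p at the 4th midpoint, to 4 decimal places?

-0.7632

m = 1.5, p(m) = 1.5 (+); new bracket [1.5, 2]
m = 1.75, p(m) = -1.65625 (−); new bracket [1.5, 1.75]
m = 1.625, p(m) = 0.058594 (+); new bracket [1.625, 1.75]
m = 1.6875, p(m) = -0.7632 (−); new bracket [1.625, 1.6875]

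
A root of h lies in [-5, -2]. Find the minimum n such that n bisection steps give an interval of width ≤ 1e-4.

Width after n steps is 3/2^n. Need 2^n ≥ 3/1e-4 = 30000.
2^14 = 16384 < 30000 ≤ 2^15 = 32768, so n = 15.

15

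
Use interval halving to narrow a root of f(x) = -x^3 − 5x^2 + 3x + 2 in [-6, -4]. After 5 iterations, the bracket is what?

[-5.5, -5.4375]

x = -5 gives f = -13, negative; keep [-6, -5]
x = -5.5 gives f = 0.625, positive; keep [-5.5, -5]
x = -5.25 gives f = -6.859375, negative; keep [-5.5, -5.25]
x = -5.375 gives f = -3.291, negative; keep [-5.5, -5.375]
x = -5.4375 gives f = -1.3772, negative; keep [-5.5, -5.4375]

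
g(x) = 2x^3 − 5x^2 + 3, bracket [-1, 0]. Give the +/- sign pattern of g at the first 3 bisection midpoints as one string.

m = -0.5, g(m) = 1.5 (+); new bracket [-1, -0.5]
m = -0.75, g(m) = -0.65625 (−); new bracket [-0.75, -0.5]
m = -0.625, g(m) = 0.558594 (+); new bracket [-0.75, -0.625]

+-+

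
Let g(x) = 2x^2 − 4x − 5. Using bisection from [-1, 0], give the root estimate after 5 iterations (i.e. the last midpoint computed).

-0.84375

x = -0.5 gives g = -2.5, negative; keep [-1, -0.5]
x = -0.75 gives g = -0.875, negative; keep [-1, -0.75]
x = -0.875 gives g = 0.03125, positive; keep [-0.875, -0.75]
x = -0.8125 gives g = -0.4297, negative; keep [-0.875, -0.8125]
x = -0.84375 gives g = -0.2012, negative; keep [-0.875, -0.84375]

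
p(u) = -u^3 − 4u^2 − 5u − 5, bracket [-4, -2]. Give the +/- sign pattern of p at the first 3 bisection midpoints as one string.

m = -3, p(m) = 1 (+); new bracket [-3, -2]
m = -2.5, p(m) = -1.875 (−); new bracket [-3, -2.5]
m = -2.75, p(m) = -0.703125 (−); new bracket [-3, -2.75]

+--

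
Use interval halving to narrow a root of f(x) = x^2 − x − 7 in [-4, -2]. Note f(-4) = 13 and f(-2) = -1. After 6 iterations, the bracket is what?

[-2.21875, -2.1875]

x = -3 gives f = 5, positive; keep [-3, -2]
x = -2.5 gives f = 1.75, positive; keep [-2.5, -2]
x = -2.25 gives f = 0.3125, positive; keep [-2.25, -2]
x = -2.125 gives f = -0.3594, negative; keep [-2.25, -2.125]
x = -2.1875 gives f = -0.0273, negative; keep [-2.25, -2.1875]
x = -2.21875 gives f = 0.1416, positive; keep [-2.21875, -2.1875]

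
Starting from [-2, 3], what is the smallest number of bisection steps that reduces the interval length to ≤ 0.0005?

14

Width after n steps is 5/2^n. Need 2^n ≥ 5/0.0005 = 10000.
2^13 = 8192 < 10000 ≤ 2^14 = 16384, so n = 14.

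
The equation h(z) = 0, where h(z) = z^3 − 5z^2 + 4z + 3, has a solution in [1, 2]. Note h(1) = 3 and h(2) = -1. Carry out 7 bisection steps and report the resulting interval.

[1.7578125, 1.765625]

midpoint 1.5: h = 1.125 > 0 → [1.5, 2]
midpoint 1.75: h = 0.046875 > 0 → [1.75, 2]
midpoint 1.875: h = -0.486328 < 0 → [1.75, 1.875]
midpoint 1.8125: h = -0.2214 < 0 → [1.75, 1.8125]
midpoint 1.78125: h = -0.0876 < 0 → [1.75, 1.78125]
midpoint 1.765625: h = -0.0204 < 0 → [1.75, 1.765625]
midpoint 1.7578125: h = 0.0132 > 0 → [1.7578125, 1.765625]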